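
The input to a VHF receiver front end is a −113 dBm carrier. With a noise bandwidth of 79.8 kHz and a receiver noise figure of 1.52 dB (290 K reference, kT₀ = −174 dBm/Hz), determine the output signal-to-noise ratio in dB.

Noise floor: N = −174 + 10 log₁₀(B) + NF
10 log₁₀(7.98×10⁴) = 49.02 dB
N = −174 + 49.02 + 1.52 = −123.46 dBm
SNR = P_sig − N = −113 − (−123.46) = 10.46 dB → 10.5 dB

10.5 dB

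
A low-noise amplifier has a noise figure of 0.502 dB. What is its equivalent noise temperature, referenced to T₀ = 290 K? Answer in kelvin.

F = 10^(0.502/10) = 1.12254
T_e = (F − 1)·T₀ = (1.12254 − 1) × 290 = 35.5 K

35.5 K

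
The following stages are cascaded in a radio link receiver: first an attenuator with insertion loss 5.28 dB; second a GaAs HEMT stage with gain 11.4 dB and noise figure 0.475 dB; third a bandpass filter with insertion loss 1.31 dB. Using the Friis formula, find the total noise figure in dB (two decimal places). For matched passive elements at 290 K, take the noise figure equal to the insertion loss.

5.85 dB

Convert to linear (a loss of L dB is a gain of −L dB): F_i = 10^(NF_i/10), G_i = 10^(G_i,dB/10)
  Stage 1: F_1 = 10^(5.28/10) = 3.373, G_1 = 10^(−5.28/10) = 0.2965
  Stage 2: F_2 = 10^(0.475/10) = 1.116, G_2 = 10^(11.4/10) = 13.80
  Stage 3: F_3 = 10^(1.31/10) = 1.352, G_3 = 10^(−1.31/10) = 0.7396
Friis cascade:
  F = 3.373 + (1.116 − 1)/0.2965 + (1.352 − 1)/4.093 = 3.849
NF = 10 log₁₀(3.849) = 5.85 dB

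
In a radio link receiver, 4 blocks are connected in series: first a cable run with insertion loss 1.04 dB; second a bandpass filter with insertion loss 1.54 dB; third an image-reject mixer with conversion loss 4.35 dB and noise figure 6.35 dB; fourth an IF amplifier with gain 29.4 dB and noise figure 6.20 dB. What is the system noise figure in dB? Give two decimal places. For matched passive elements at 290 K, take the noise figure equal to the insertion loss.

13.70 dB

Convert to linear (a loss of L dB is a gain of −L dB): F_i = 10^(NF_i/10), G_i = 10^(G_i,dB/10)
  Stage 1: F_1 = 10^(1.04/10) = 1.271, G_1 = 10^(−1.04/10) = 0.7870
  Stage 2: F_2 = 10^(1.54/10) = 1.426, G_2 = 10^(−1.54/10) = 0.7015
  Stage 3: F_3 = 10^(6.35/10) = 4.315, G_3 = 10^(−4.35/10) = 0.3673
  Stage 4: F_4 = 10^(6.20/10) = 4.169, G_4 = 10^(29.4/10) = 871.0
Friis cascade:
  F = 1.271 + (1.426 − 1)/0.7870 + (4.315 − 1)/0.5521 + (4.169 − 1)/0.2028 = 23.44
NF = 10 log₁₀(23.44) = 13.70 dB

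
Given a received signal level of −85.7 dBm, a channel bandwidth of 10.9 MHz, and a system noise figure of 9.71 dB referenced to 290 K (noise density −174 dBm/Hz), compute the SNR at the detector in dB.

8.2 dB

Noise floor: N = −174 + 10 log₁₀(B) + NF
10 log₁₀(1.09×10⁷) = 70.37 dB
N = −174 + 70.37 + 9.71 = −93.92 dBm
SNR = P_sig − N = −85.7 − (−93.92) = 8.22 dB → 8.2 dB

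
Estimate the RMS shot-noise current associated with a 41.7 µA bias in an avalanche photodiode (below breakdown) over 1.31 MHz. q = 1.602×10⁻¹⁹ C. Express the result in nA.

I_n = √(2qI·B)
2qI·B = 2 × 1.602×10⁻¹⁹ × 4.17×10⁻⁵ × 1.31×10⁶ = 1.75×10⁻¹⁷ A²
I_n = √(1.75×10⁻¹⁷) = 4.18×10⁻⁹ A = 4.18 nA

4.18 nA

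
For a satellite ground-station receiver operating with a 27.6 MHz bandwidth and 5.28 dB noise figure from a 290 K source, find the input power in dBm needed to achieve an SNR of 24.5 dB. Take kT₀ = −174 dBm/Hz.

−69.8 dBm

Sensitivity = −174 + 10 log₁₀(B) + NF + SNR_min
= −174 + 74.41 + 5.28 + 24.5
= −69.81 dBm → −69.8 dBm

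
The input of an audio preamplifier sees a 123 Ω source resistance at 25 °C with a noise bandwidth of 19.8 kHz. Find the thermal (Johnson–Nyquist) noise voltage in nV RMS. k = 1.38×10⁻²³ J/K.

200 nV

T = 25 °C + 273.15 = 298.15 K
V_n = √(4kTRB)
4kTRB = 4 × 1.38×10⁻²³ × 298.15 × 1.23×10² × 1.98×10⁴ = 4.01×10⁻¹⁴ V²
V_n = √(4.01×10⁻¹⁴) = 2.00×10⁻⁷ V = 200 nV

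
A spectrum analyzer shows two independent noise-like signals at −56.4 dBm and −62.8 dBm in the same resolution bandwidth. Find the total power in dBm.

−55.5 dBm

Convert to linear, add, convert back:
P₁ = 2.29×10⁻⁹ W, P₂ = 5.25×10⁻¹⁰ W
P_tot = 2.82×10⁻⁹ W → 10 log₁₀(P_tot / 10⁻³) = −55.5 dBm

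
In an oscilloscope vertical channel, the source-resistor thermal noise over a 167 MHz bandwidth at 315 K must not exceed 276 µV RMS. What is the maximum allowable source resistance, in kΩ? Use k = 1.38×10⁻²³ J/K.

Johnson–Nyquist: V_n = √(4kTRB) ⇒ R = V_n² / (4kTB)
4kTB = 4 × 1.38×10⁻²³ × 315 × 1.67×10⁸ = 2.90×10⁻¹²
R = (2.76×10⁻⁴)² / 2.90×10⁻¹² = 2.62×10⁴ Ω = 26.2 kΩ

26.2 kΩ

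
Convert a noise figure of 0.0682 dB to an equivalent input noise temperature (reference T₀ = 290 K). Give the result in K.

4.59 K

F = 10^(0.0682/10) = 1.01583
T_e = (F − 1)·T₀ = (1.01583 − 1) × 290 = 4.59 K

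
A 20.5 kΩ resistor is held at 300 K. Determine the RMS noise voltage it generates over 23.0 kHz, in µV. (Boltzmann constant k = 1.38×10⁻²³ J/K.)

V_n = √(4kTRB)
4kTRB = 4 × 1.38×10⁻²³ × 300 × 2.05×10⁴ × 2.30×10⁴ = 7.81×10⁻¹² V²
V_n = √(7.81×10⁻¹²) = 2.79×10⁻⁶ V = 2.79 µV

2.79 µV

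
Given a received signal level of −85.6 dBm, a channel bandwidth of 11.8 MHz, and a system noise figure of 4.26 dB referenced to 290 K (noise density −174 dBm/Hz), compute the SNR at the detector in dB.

Noise floor: N = −174 + 10 log₁₀(B) + NF
10 log₁₀(1.18×10⁷) = 70.72 dB
N = −174 + 70.72 + 4.26 = −99.02 dBm
SNR = P_sig − N = −85.6 − (−99.02) = 13.42 dB → 13.4 dB

13.4 dB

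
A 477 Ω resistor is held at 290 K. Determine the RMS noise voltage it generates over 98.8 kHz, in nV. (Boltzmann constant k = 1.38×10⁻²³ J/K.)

869 nV

V_n = √(4kTRB)
4kTRB = 4 × 1.38×10⁻²³ × 290 × 4.77×10² × 9.88×10⁴ = 7.54×10⁻¹³ V²
V_n = √(7.54×10⁻¹³) = 8.69×10⁻⁷ V = 869 nV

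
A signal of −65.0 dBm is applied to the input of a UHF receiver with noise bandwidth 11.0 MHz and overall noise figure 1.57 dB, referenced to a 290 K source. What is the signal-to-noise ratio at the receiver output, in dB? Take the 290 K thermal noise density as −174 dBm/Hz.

37.0 dB

Noise floor: N = −174 + 10 log₁₀(B) + NF
10 log₁₀(1.10×10⁷) = 70.41 dB
N = −174 + 70.41 + 1.57 = −102.02 dBm
SNR = P_sig − N = −65.0 − (−102.02) = 37.02 dB → 37.0 dB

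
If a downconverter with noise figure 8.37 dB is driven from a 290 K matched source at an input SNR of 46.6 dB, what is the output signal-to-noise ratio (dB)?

38.23 dB

By definition F = SNR_in/SNR_out, so in dB: SNR_out = SNR_in − NF
SNR_out = 46.6 − 8.37 = 38.23 dB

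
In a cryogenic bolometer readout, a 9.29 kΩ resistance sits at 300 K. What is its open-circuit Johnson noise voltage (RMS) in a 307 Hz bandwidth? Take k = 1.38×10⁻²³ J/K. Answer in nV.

V_n = √(4kTRB)
4kTRB = 4 × 1.38×10⁻²³ × 300 × 9.29×10³ × 3.07×10² = 4.72×10⁻¹⁴ V²
V_n = √(4.72×10⁻¹⁴) = 2.17×10⁻⁷ V = 217 nV

217 nV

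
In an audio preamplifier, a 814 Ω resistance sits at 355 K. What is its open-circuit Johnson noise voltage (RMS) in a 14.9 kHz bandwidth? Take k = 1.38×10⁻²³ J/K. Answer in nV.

V_n = √(4kTRB)
4kTRB = 4 × 1.38×10⁻²³ × 355 × 8.14×10² × 1.49×10⁴ = 2.38×10⁻¹³ V²
V_n = √(2.38×10⁻¹³) = 4.88×10⁻⁷ V = 488 nV

488 nV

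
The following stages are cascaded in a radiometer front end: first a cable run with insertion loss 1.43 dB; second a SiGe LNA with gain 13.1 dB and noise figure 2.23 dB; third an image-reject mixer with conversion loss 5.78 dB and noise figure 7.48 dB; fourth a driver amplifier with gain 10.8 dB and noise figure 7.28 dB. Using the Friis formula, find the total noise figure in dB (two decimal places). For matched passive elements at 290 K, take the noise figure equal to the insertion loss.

Convert to linear (a loss of L dB is a gain of −L dB): F_i = 10^(NF_i/10), G_i = 10^(G_i,dB/10)
  Stage 1: F_1 = 10^(1.43/10) = 1.390, G_1 = 10^(−1.43/10) = 0.7194
  Stage 2: F_2 = 10^(2.23/10) = 1.671, G_2 = 10^(13.1/10) = 20.42
  Stage 3: F_3 = 10^(7.48/10) = 5.598, G_3 = 10^(−5.78/10) = 0.2642
  Stage 4: F_4 = 10^(7.28/10) = 5.346, G_4 = 10^(10.8/10) = 12.02
Friis cascade:
  F = 1.390 + (1.671 − 1)/0.7194 + (5.598 − 1)/14.69 + (5.346 − 1)/3.882 = 3.755
NF = 10 log₁₀(3.755) = 5.75 dB

5.75 dB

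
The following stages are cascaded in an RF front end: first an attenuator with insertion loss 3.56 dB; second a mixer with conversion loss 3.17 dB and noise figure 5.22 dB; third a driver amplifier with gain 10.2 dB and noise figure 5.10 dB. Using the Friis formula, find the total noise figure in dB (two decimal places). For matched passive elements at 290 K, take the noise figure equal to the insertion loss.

12.57 dB

Convert to linear (a loss of L dB is a gain of −L dB): F_i = 10^(NF_i/10), G_i = 10^(G_i,dB/10)
  Stage 1: F_1 = 10^(3.56/10) = 2.270, G_1 = 10^(−3.56/10) = 0.4406
  Stage 2: F_2 = 10^(5.22/10) = 3.327, G_2 = 10^(−3.17/10) = 0.4819
  Stage 3: F_3 = 10^(5.10/10) = 3.236, G_3 = 10^(10.2/10) = 10.47
Friis cascade:
  F = 2.270 + (3.327 − 1)/0.4406 + (3.236 − 1)/0.2123 = 18.08
NF = 10 log₁₀(18.08) = 12.57 dB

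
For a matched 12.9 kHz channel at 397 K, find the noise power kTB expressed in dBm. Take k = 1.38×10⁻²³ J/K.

P_n = kTB = 1.38×10⁻²³ × 397 × 1.29×10⁴ = 7.07×10⁻¹⁷ W
In dBm: 10 log₁₀(7.07×10⁻¹⁷ / 10⁻³) = −131.5 dBm

−131.5 dBm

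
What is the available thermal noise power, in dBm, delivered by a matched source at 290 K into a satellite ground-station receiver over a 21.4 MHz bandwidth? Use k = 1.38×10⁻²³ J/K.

−100.7 dBm

P_n = kTB = 1.38×10⁻²³ × 290 × 2.14×10⁷ = 8.56×10⁻¹⁴ W
In dBm: 10 log₁₀(8.56×10⁻¹⁴ / 10⁻³) = −100.7 dBm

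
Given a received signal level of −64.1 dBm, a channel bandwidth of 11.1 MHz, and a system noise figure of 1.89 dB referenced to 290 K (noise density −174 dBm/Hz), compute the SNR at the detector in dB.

Noise floor: N = −174 + 10 log₁₀(B) + NF
10 log₁₀(1.11×10⁷) = 70.45 dB
N = −174 + 70.45 + 1.89 = −101.66 dBm
SNR = P_sig − N = −64.1 − (−101.66) = 37.56 dB → 37.6 dB

37.6 dB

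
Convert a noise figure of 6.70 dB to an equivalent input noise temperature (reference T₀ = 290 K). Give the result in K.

F = 10^(6.70/10) = 4.67735
T_e = (F − 1)·T₀ = (4.67735 − 1) × 290 = 1066 K

1066 K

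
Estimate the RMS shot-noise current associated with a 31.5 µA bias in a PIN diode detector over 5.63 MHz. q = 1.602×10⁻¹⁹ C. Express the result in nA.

7.54 nA

I_n = √(2qI·B)
2qI·B = 2 × 1.602×10⁻¹⁹ × 3.15×10⁻⁵ × 5.63×10⁶ = 5.68×10⁻¹⁷ A²
I_n = √(5.68×10⁻¹⁷) = 7.54×10⁻⁹ A = 7.54 nA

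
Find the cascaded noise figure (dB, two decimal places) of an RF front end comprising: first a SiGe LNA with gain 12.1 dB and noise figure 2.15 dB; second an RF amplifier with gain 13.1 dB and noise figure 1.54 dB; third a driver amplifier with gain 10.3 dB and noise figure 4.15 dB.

2.23 dB

Convert to linear (a loss of L dB is a gain of −L dB): F_i = 10^(NF_i/10), G_i = 10^(G_i,dB/10)
  Stage 1: F_1 = 10^(2.15/10) = 1.641, G_1 = 10^(12.1/10) = 16.22
  Stage 2: F_2 = 10^(1.54/10) = 1.426, G_2 = 10^(13.1/10) = 20.42
  Stage 3: F_3 = 10^(4.15/10) = 2.600, G_3 = 10^(10.3/10) = 10.72
Friis cascade:
  F = 1.641 + (1.426 − 1)/16.22 + (2.600 − 1)/331.1 = 1.672
NF = 10 log₁₀(1.672) = 2.23 dB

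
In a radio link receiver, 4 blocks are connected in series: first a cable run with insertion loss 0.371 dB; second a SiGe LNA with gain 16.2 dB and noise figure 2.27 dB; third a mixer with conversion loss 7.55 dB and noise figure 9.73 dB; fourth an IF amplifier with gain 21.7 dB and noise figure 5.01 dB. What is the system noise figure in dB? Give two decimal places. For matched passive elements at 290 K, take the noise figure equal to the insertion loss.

3.76 dB

Convert to linear (a loss of L dB is a gain of −L dB): F_i = 10^(NF_i/10), G_i = 10^(G_i,dB/10)
  Stage 1: F_1 = 10^(0.371/10) = 1.089, G_1 = 10^(−0.371/10) = 0.9181
  Stage 2: F_2 = 10^(2.27/10) = 1.687, G_2 = 10^(16.2/10) = 41.69
  Stage 3: F_3 = 10^(9.73/10) = 9.397, G_3 = 10^(−7.55/10) = 0.1758
  Stage 4: F_4 = 10^(5.01/10) = 3.170, G_4 = 10^(21.7/10) = 147.9
Friis cascade:
  F = 1.089 + (1.687 − 1)/0.9181 + (9.397 − 1)/38.27 + (3.170 − 1)/6.728 = 2.379
NF = 10 log₁₀(2.379) = 3.76 dB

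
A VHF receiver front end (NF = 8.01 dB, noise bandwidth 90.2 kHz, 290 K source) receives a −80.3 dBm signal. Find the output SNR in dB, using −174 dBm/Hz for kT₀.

Noise floor: N = −174 + 10 log₁₀(B) + NF
10 log₁₀(9.02×10⁴) = 49.55 dB
N = −174 + 49.55 + 8.01 = −116.44 dBm
SNR = P_sig − N = −80.3 − (−116.44) = 36.14 dB → 36.1 dB

36.1 dB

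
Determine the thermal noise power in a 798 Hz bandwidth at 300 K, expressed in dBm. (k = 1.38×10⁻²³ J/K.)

−144.8 dBm

P_n = kTB = 1.38×10⁻²³ × 300 × 7.98×10² = 3.30×10⁻¹⁸ W
In dBm: 10 log₁₀(3.30×10⁻¹⁸ / 10⁻³) = −144.8 dBm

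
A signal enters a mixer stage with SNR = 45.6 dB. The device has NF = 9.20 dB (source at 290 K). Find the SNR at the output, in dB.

By definition F = SNR_in/SNR_out, so in dB: SNR_out = SNR_in − NF
SNR_out = 45.6 − 9.20 = 36.40 dB

36.40 dB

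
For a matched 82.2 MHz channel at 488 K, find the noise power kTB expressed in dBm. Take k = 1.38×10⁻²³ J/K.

P_n = kTB = 1.38×10⁻²³ × 488 × 8.22×10⁷ = 5.54×10⁻¹³ W
In dBm: 10 log₁₀(5.54×10⁻¹³ / 10⁻³) = −92.6 dBm

−92.6 dBm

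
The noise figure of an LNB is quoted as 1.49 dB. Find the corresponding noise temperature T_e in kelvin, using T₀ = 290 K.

F = 10^(1.49/10) = 1.40929
T_e = (F − 1)·T₀ = (1.40929 − 1) × 290 = 119 K

119 K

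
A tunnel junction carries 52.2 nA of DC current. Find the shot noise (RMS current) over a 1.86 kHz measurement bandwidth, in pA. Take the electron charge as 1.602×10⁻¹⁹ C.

I_n = √(2qI·B)
2qI·B = 2 × 1.602×10⁻¹⁹ × 5.22×10⁻⁸ × 1.86×10³ = 3.11×10⁻²³ A²
I_n = √(3.11×10⁻²³) = 5.58×10⁻¹² A = 5.58 pA

5.58 pA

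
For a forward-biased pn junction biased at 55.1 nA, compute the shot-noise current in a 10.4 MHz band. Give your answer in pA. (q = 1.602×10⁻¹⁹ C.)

I_n = √(2qI·B)
2qI·B = 2 × 1.602×10⁻¹⁹ × 5.51×10⁻⁸ × 1.04×10⁷ = 1.84×10⁻¹⁹ A²
I_n = √(1.84×10⁻¹⁹) = 4.28×10⁻¹⁰ A = 428 pA

428 pA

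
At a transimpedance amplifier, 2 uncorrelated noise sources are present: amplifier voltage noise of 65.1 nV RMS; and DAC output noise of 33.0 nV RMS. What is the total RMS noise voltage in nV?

73.0 nV

Uncorrelated sources add in power (mean-square): V_tot = √(ΣV_i²)
V_tot = √[(6.51×10⁻⁸)² + (3.30×10⁻⁸)²] = 7.30×10⁻⁸ V = 73.0 nV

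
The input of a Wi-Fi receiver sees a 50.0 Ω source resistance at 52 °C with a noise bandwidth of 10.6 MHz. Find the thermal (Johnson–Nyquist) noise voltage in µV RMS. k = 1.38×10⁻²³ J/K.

3.08 µV

T = 52 °C + 273.15 = 325.15 K
V_n = √(4kTRB)
4kTRB = 4 × 1.38×10⁻²³ × 325.15 × 5.00×10¹ × 1.06×10⁷ = 9.51×10⁻¹² V²
V_n = √(9.51×10⁻¹²) = 3.08×10⁻⁶ V = 3.08 µV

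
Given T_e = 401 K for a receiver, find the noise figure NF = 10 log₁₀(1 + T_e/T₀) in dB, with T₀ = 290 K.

F = 1 + T_e/T₀ = 1 + 401/290 = 2.38276
NF = 10 log₁₀(2.38276) = 3.77 dB

3.77 dB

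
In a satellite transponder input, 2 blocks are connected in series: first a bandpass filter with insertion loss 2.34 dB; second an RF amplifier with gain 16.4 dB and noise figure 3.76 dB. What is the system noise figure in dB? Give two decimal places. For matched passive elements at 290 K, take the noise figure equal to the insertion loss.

Convert to linear (a loss of L dB is a gain of −L dB): F_i = 10^(NF_i/10), G_i = 10^(G_i,dB/10)
  Stage 1: F_1 = 10^(2.34/10) = 1.714, G_1 = 10^(−2.34/10) = 0.5834
  Stage 2: F_2 = 10^(3.76/10) = 2.377, G_2 = 10^(16.4/10) = 43.65
Friis cascade:
  F = 1.714 + (2.377 − 1)/0.5834 = 4.074
NF = 10 log₁₀(4.074) = 6.10 dB

6.10 dB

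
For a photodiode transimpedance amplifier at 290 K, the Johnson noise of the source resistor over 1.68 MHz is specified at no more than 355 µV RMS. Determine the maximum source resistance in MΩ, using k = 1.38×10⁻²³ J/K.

4.69 MΩ

Johnson–Nyquist: V_n = √(4kTRB) ⇒ R = V_n² / (4kTB)
4kTB = 4 × 1.38×10⁻²³ × 290 × 1.68×10⁶ = 2.69×10⁻¹⁴
R = (3.55×10⁻⁴)² / 2.69×10⁻¹⁴ = 4.69×10⁶ Ω = 4.69 MΩ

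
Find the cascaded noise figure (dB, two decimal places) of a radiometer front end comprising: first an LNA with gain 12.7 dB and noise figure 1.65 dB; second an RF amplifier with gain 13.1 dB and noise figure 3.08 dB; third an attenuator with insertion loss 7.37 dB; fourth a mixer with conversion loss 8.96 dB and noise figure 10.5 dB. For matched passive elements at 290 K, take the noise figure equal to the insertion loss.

2.24 dB

Convert to linear (a loss of L dB is a gain of −L dB): F_i = 10^(NF_i/10), G_i = 10^(G_i,dB/10)
  Stage 1: F_1 = 10^(1.65/10) = 1.462, G_1 = 10^(12.7/10) = 18.62
  Stage 2: F_2 = 10^(3.08/10) = 2.032, G_2 = 10^(13.1/10) = 20.42
  Stage 3: F_3 = 10^(7.37/10) = 5.458, G_3 = 10^(−7.37/10) = 0.1832
  Stage 4: F_4 = 10^(10.5/10) = 11.22, G_4 = 10^(−8.96/10) = 0.1271
Friis cascade:
  F = 1.462 + (2.032 − 1)/18.62 + (5.458 − 1)/380.2 + (11.22 − 1)/69.66 = 1.676
NF = 10 log₁₀(1.676) = 2.24 dB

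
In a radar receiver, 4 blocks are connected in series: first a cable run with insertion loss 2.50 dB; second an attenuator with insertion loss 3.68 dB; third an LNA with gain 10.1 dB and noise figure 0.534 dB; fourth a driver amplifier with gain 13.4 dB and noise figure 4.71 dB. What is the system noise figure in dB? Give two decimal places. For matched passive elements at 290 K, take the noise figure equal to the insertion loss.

Convert to linear (a loss of L dB is a gain of −L dB): F_i = 10^(NF_i/10), G_i = 10^(G_i,dB/10)
  Stage 1: F_1 = 10^(2.50/10) = 1.778, G_1 = 10^(−2.50/10) = 0.5623
  Stage 2: F_2 = 10^(3.68/10) = 2.333, G_2 = 10^(−3.68/10) = 0.4285
  Stage 3: F_3 = 10^(0.534/10) = 1.131, G_3 = 10^(10.1/10) = 10.23
  Stage 4: F_4 = 10^(4.71/10) = 2.958, G_4 = 10^(13.4/10) = 21.88
Friis cascade:
  F = 1.778 + (2.333 − 1)/0.5623 + (1.131 − 1)/0.2410 + (2.958 − 1)/2.466 = 5.486
NF = 10 log₁₀(5.486) = 7.39 dB

7.39 dB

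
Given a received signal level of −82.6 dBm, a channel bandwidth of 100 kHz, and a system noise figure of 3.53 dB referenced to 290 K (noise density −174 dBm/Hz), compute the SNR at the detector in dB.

37.9 dB

Noise floor: N = −174 + 10 log₁₀(B) + NF
10 log₁₀(1.00×10⁵) = 50 dB
N = −174 + 50 + 3.53 = −120.47 dBm
SNR = P_sig − N = −82.6 − (−120.47) = 37.87 dB → 37.9 dB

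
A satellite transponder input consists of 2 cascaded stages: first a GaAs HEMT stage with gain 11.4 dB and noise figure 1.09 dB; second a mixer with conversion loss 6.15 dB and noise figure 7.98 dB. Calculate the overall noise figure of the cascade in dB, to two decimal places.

Convert to linear (a loss of L dB is a gain of −L dB): F_i = 10^(NF_i/10), G_i = 10^(G_i,dB/10)
  Stage 1: F_1 = 10^(1.09/10) = 1.285, G_1 = 10^(11.4/10) = 13.80
  Stage 2: F_2 = 10^(7.98/10) = 6.281, G_2 = 10^(−6.15/10) = 0.2427
Friis cascade:
  F = 1.285 + (6.281 − 1)/13.80 = 1.668
NF = 10 log₁₀(1.668) = 2.22 dB

2.22 dB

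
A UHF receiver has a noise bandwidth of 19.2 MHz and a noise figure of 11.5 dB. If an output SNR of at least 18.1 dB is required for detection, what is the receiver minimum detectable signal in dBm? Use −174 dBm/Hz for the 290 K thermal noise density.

Sensitivity = −174 + 10 log₁₀(B) + NF + SNR_min
= −174 + 72.83 + 11.5 + 18.1
= −71.57 dBm → −71.6 dBm

−71.6 dBm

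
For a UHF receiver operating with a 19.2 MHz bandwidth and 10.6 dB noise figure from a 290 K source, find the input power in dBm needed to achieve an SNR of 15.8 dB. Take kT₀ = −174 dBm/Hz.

Sensitivity = −174 + 10 log₁₀(B) + NF + SNR_min
= −174 + 72.83 + 10.6 + 15.8
= −74.77 dBm → −74.8 dBm

−74.8 dBm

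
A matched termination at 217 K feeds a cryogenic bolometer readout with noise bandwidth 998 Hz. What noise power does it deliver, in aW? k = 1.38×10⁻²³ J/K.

P_n = kTB = 1.38×10⁻²³ × 217 × 9.98×10² = 2.99×10⁻¹⁸ W = 2.99 aW

2.99 aW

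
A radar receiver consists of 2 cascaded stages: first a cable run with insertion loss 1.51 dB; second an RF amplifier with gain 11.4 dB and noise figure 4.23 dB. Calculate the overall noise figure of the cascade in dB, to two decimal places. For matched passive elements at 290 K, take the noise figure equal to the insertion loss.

5.74 dB

Convert to linear (a loss of L dB is a gain of −L dB): F_i = 10^(NF_i/10), G_i = 10^(G_i,dB/10)
  Stage 1: F_1 = 10^(1.51/10) = 1.416, G_1 = 10^(−1.51/10) = 0.7063
  Stage 2: F_2 = 10^(4.23/10) = 2.649, G_2 = 10^(11.4/10) = 13.80
Friis cascade:
  F = 1.416 + (2.649 − 1)/0.7063 = 3.750
NF = 10 log₁₀(3.750) = 5.74 dB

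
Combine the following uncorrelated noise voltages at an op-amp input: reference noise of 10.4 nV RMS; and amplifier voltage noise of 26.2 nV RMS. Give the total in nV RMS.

28.2 nV

Uncorrelated sources add in power (mean-square): V_tot = √(ΣV_i²)
V_tot = √[(1.04×10⁻⁸)² + (2.62×10⁻⁸)²] = 2.82×10⁻⁸ V = 28.2 nV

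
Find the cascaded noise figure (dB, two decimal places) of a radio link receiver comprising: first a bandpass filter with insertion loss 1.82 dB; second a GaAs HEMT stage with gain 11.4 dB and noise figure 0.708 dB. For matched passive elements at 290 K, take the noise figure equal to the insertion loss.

2.53 dB

Convert to linear (a loss of L dB is a gain of −L dB): F_i = 10^(NF_i/10), G_i = 10^(G_i,dB/10)
  Stage 1: F_1 = 10^(1.82/10) = 1.521, G_1 = 10^(−1.82/10) = 0.6577
  Stage 2: F_2 = 10^(0.708/10) = 1.177, G_2 = 10^(11.4/10) = 13.80
Friis cascade:
  F = 1.521 + (1.177 − 1)/0.6577 = 1.790
NF = 10 log₁₀(1.790) = 2.53 dB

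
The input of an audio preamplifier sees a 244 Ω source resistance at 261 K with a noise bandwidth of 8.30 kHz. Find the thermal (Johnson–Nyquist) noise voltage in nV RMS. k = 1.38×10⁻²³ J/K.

V_n = √(4kTRB)
4kTRB = 4 × 1.38×10⁻²³ × 261 × 2.44×10² × 8.30×10³ = 2.92×10⁻¹⁴ V²
V_n = √(2.92×10⁻¹⁴) = 1.71×10⁻⁷ V = 171 nV

171 nV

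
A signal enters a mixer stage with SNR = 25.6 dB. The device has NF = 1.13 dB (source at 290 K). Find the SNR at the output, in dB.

By definition F = SNR_in/SNR_out, so in dB: SNR_out = SNR_in − NF
SNR_out = 25.6 − 1.13 = 24.47 dB

24.47 dB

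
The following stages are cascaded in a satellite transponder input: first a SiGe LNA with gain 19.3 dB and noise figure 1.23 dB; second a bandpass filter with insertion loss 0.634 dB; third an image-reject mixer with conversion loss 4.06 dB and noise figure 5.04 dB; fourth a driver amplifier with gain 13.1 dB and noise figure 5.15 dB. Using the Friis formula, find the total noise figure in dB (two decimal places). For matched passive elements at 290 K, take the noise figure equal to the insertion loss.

1.58 dB

Convert to linear (a loss of L dB is a gain of −L dB): F_i = 10^(NF_i/10), G_i = 10^(G_i,dB/10)
  Stage 1: F_1 = 10^(1.23/10) = 1.327, G_1 = 10^(19.3/10) = 85.11
  Stage 2: F_2 = 10^(0.634/10) = 1.157, G_2 = 10^(−0.634/10) = 0.8642
  Stage 3: F_3 = 10^(5.04/10) = 3.192, G_3 = 10^(−4.06/10) = 0.3926
  Stage 4: F_4 = 10^(5.15/10) = 3.273, G_4 = 10^(13.1/10) = 20.42
Friis cascade:
  F = 1.327 + (1.157 − 1)/85.11 + (3.192 − 1)/73.55 + (3.273 − 1)/28.88 = 1.438
NF = 10 log₁₀(1.438) = 1.58 dB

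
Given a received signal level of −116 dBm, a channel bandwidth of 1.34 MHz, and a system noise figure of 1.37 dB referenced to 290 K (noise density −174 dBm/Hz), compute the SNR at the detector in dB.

−4.6 dB

Noise floor: N = −174 + 10 log₁₀(B) + NF
10 log₁₀(1.34×10⁶) = 61.27 dB
N = −174 + 61.27 + 1.37 = −111.36 dBm
SNR = P_sig − N = −116 − (−111.36) = −4.64 dB → −4.6 dB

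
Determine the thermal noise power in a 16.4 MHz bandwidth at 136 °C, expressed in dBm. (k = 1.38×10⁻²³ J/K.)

T = 136 °C + 273.15 = 409.15 K
P_n = kTB = 1.38×10⁻²³ × 409.15 × 1.64×10⁷ = 9.26×10⁻¹⁴ W
In dBm: 10 log₁₀(9.26×10⁻¹⁴ / 10⁻³) = −100.3 dBm

−100.3 dBm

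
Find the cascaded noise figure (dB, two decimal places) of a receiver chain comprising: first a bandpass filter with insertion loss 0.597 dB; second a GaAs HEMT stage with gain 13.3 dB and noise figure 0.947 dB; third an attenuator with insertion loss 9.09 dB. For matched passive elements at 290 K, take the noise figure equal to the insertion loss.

Convert to linear (a loss of L dB is a gain of −L dB): F_i = 10^(NF_i/10), G_i = 10^(G_i,dB/10)
  Stage 1: F_1 = 10^(0.597/10) = 1.147, G_1 = 10^(−0.597/10) = 0.8716
  Stage 2: F_2 = 10^(0.947/10) = 1.244, G_2 = 10^(13.3/10) = 21.38
  Stage 3: F_3 = 10^(9.09/10) = 8.110, G_3 = 10^(−9.09/10) = 0.1233
Friis cascade:
  F = 1.147 + (1.244 − 1)/0.8716 + (8.110 − 1)/18.63 = 1.808
NF = 10 log₁₀(1.808) = 2.57 dB

2.57 dB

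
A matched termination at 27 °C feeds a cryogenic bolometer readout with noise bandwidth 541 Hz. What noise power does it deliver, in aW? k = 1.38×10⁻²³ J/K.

T = 27 °C + 273.15 = 300.15 K
P_n = kTB = 1.38×10⁻²³ × 300.15 × 5.41×10² = 2.24×10⁻¹⁸ W = 2.24 aW

2.24 aW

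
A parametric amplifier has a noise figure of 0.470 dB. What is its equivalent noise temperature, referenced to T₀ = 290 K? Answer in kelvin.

33.1 K

F = 10^(0.470/10) = 1.11429
T_e = (F − 1)·T₀ = (1.11429 − 1) × 290 = 33.1 K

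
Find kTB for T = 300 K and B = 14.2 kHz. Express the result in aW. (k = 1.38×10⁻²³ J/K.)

P_n = kTB = 1.38×10⁻²³ × 300 × 1.42×10⁴ = 5.88×10⁻¹⁷ W = 58.8 aW

58.8 aW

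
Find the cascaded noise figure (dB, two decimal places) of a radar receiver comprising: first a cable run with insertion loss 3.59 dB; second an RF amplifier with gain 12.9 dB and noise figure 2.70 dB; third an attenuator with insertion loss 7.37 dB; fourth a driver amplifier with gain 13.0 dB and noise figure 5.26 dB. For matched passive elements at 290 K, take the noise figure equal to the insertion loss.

Convert to linear (a loss of L dB is a gain of −L dB): F_i = 10^(NF_i/10), G_i = 10^(G_i,dB/10)
  Stage 1: F_1 = 10^(3.59/10) = 2.286, G_1 = 10^(−3.59/10) = 0.4375
  Stage 2: F_2 = 10^(2.70/10) = 1.862, G_2 = 10^(12.9/10) = 19.50
  Stage 3: F_3 = 10^(7.37/10) = 5.458, G_3 = 10^(−7.37/10) = 0.1832
  Stage 4: F_4 = 10^(5.26/10) = 3.357, G_4 = 10^(13.0/10) = 19.95
Friis cascade:
  F = 2.286 + (1.862 − 1)/0.4375 + (5.458 − 1)/8.531 + (3.357 − 1)/1.563 = 6.287
NF = 10 log₁₀(6.287) = 7.98 dB

7.98 dB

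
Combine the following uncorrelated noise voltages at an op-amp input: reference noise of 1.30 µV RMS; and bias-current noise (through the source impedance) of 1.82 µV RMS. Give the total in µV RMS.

Uncorrelated sources add in power (mean-square): V_tot = √(ΣV_i²)
V_tot = √[(1.30×10⁻⁶)² + (1.82×10⁻⁶)²] = 2.24×10⁻⁶ V = 2.24 µV

2.24 µV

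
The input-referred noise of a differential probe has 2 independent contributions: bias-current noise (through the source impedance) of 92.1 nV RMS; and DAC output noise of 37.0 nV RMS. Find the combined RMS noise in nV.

99.3 nV

Uncorrelated sources add in power (mean-square): V_tot = √(ΣV_i²)
V_tot = √[(9.21×10⁻⁸)² + (3.70×10⁻⁸)²] = 9.93×10⁻⁸ V = 99.3 nV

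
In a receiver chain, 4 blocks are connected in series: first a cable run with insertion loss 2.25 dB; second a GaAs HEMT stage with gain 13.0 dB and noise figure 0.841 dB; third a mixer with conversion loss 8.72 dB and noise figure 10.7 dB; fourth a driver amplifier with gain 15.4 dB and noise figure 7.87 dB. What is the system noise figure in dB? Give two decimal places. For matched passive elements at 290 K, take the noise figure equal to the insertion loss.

Convert to linear (a loss of L dB is a gain of −L dB): F_i = 10^(NF_i/10), G_i = 10^(G_i,dB/10)
  Stage 1: F_1 = 10^(2.25/10) = 1.679, G_1 = 10^(−2.25/10) = 0.5957
  Stage 2: F_2 = 10^(0.841/10) = 1.214, G_2 = 10^(13.0/10) = 19.95
  Stage 3: F_3 = 10^(10.7/10) = 11.75, G_3 = 10^(−8.72/10) = 0.1343
  Stage 4: F_4 = 10^(7.87/10) = 6.124, G_4 = 10^(15.4/10) = 34.67
Friis cascade:
  F = 1.679 + (1.214 − 1)/0.5957 + (11.75 − 1)/11.89 + (6.124 − 1)/1.596 = 6.152
NF = 10 log₁₀(6.152) = 7.89 dB

7.89 dB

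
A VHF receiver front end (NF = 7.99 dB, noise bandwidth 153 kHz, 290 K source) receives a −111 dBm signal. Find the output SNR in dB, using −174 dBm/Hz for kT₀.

3.2 dB

Noise floor: N = −174 + 10 log₁₀(B) + NF
10 log₁₀(1.53×10⁵) = 51.85 dB
N = −174 + 51.85 + 7.99 = −114.16 dBm
SNR = P_sig − N = −111 − (−114.16) = 3.16 dB → 3.2 dB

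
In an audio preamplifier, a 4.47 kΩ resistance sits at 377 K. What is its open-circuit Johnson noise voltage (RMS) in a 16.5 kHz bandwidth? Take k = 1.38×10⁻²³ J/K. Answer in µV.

1.24 µV

V_n = √(4kTRB)
4kTRB = 4 × 1.38×10⁻²³ × 377 × 4.47×10³ × 1.65×10⁴ = 1.53×10⁻¹² V²
V_n = √(1.53×10⁻¹²) = 1.24×10⁻⁶ V = 1.24 µV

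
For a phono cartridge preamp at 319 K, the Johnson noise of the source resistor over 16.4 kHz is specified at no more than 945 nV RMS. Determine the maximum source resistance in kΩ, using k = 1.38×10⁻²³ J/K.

3.09 kΩ

Johnson–Nyquist: V_n = √(4kTRB) ⇒ R = V_n² / (4kTB)
4kTB = 4 × 1.38×10⁻²³ × 319 × 1.64×10⁴ = 2.89×10⁻¹⁶
R = (9.45×10⁻⁷)² / 2.89×10⁻¹⁶ = 3.09×10³ Ω = 3.09 kΩ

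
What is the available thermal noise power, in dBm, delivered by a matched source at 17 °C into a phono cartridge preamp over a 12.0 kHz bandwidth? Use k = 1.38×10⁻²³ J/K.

T = 17 °C + 273.15 = 290.15 K
P_n = kTB = 1.38×10⁻²³ × 290.15 × 1.20×10⁴ = 4.80×10⁻¹⁷ W
In dBm: 10 log₁₀(4.80×10⁻¹⁷ / 10⁻³) = −133.2 dBm

−133.2 dBm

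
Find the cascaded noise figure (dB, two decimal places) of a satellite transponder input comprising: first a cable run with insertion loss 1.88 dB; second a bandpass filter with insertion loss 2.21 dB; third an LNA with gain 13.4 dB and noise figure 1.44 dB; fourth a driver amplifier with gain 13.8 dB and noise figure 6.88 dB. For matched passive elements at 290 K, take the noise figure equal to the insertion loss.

6.05 dB

Convert to linear (a loss of L dB is a gain of −L dB): F_i = 10^(NF_i/10), G_i = 10^(G_i,dB/10)
  Stage 1: F_1 = 10^(1.88/10) = 1.542, G_1 = 10^(−1.88/10) = 0.6486
  Stage 2: F_2 = 10^(2.21/10) = 1.663, G_2 = 10^(−2.21/10) = 0.6012
  Stage 3: F_3 = 10^(1.44/10) = 1.393, G_3 = 10^(13.4/10) = 21.88
  Stage 4: F_4 = 10^(6.88/10) = 4.875, G_4 = 10^(13.8/10) = 23.99
Friis cascade:
  F = 1.542 + (1.663 − 1)/0.6486 + (1.393 − 1)/0.3899 + (4.875 − 1)/8.531 = 4.027
NF = 10 log₁₀(4.027) = 6.05 dB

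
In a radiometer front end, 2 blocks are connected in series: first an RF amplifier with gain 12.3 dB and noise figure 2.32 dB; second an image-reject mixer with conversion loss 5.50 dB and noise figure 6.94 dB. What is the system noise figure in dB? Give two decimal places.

Convert to linear (a loss of L dB is a gain of −L dB): F_i = 10^(NF_i/10), G_i = 10^(G_i,dB/10)
  Stage 1: F_1 = 10^(2.32/10) = 1.706, G_1 = 10^(12.3/10) = 16.98
  Stage 2: F_2 = 10^(6.94/10) = 4.943, G_2 = 10^(−5.50/10) = 0.2818
Friis cascade:
  F = 1.706 + (4.943 − 1)/16.98 = 1.938
NF = 10 log₁₀(1.938) = 2.87 dB

2.87 dB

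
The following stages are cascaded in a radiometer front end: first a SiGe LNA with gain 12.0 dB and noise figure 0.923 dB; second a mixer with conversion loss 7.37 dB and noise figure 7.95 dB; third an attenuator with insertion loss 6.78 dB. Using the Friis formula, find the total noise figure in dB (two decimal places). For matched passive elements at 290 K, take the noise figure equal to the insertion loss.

Convert to linear (a loss of L dB is a gain of −L dB): F_i = 10^(NF_i/10), G_i = 10^(G_i,dB/10)
  Stage 1: F_1 = 10^(0.923/10) = 1.237, G_1 = 10^(12.0/10) = 15.85
  Stage 2: F_2 = 10^(7.95/10) = 6.237, G_2 = 10^(−7.37/10) = 0.1832
  Stage 3: F_3 = 10^(6.78/10) = 4.764, G_3 = 10^(−6.78/10) = 0.2099
Friis cascade:
  F = 1.237 + (6.237 − 1)/15.85 + (4.764 − 1)/2.904 = 2.863
NF = 10 log₁₀(2.863) = 4.57 dB

4.57 dB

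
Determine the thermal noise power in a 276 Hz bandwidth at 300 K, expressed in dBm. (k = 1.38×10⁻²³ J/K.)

−149.4 dBm

P_n = kTB = 1.38×10⁻²³ × 300 × 2.76×10² = 1.14×10⁻¹⁸ W
In dBm: 10 log₁₀(1.14×10⁻¹⁸ / 10⁻³) = −149.4 dBm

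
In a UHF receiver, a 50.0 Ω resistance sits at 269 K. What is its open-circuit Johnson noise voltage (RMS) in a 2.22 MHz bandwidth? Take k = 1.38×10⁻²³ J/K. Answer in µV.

1.28 µV

V_n = √(4kTRB)
4kTRB = 4 × 1.38×10⁻²³ × 269 × 5.00×10¹ × 2.22×10⁶ = 1.65×10⁻¹² V²
V_n = √(1.65×10⁻¹²) = 1.28×10⁻⁶ V = 1.28 µV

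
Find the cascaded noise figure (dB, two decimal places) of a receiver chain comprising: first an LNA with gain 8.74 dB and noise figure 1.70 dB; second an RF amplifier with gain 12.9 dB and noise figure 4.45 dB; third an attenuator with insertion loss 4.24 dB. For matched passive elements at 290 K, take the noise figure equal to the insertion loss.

2.38 dB

Convert to linear (a loss of L dB is a gain of −L dB): F_i = 10^(NF_i/10), G_i = 10^(G_i,dB/10)
  Stage 1: F_1 = 10^(1.70/10) = 1.479, G_1 = 10^(8.74/10) = 7.482
  Stage 2: F_2 = 10^(4.45/10) = 2.786, G_2 = 10^(12.9/10) = 19.50
  Stage 3: F_3 = 10^(4.24/10) = 2.655, G_3 = 10^(−4.24/10) = 0.3767
Friis cascade:
  F = 1.479 + (2.786 − 1)/7.482 + (2.655 − 1)/145.9 = 1.729
NF = 10 log₁₀(1.729) = 2.38 dB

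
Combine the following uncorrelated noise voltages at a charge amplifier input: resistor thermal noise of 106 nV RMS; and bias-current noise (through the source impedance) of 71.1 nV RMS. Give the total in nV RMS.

128 nV

Uncorrelated sources add in power (mean-square): V_tot = √(ΣV_i²)
V_tot = √[(1.06×10⁻⁷)² + (7.11×10⁻⁸)²] = 1.28×10⁻⁷ V = 128 nV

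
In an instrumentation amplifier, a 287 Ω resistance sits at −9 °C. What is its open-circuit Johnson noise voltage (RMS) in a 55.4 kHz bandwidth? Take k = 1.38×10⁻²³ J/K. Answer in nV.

T = −9 °C + 273.15 = 264.15 K
V_n = √(4kTRB)
4kTRB = 4 × 1.38×10⁻²³ × 264.15 × 2.87×10² × 5.54×10⁴ = 2.32×10⁻¹³ V²
V_n = √(2.32×10⁻¹³) = 4.81×10⁻⁷ V = 481 nV

481 nV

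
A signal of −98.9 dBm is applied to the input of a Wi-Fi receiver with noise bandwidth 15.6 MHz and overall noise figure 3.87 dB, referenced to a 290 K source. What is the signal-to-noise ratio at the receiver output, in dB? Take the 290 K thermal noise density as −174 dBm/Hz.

−0.7 dB

Noise floor: N = −174 + 10 log₁₀(B) + NF
10 log₁₀(1.56×10⁷) = 71.93 dB
N = −174 + 71.93 + 3.87 = −98.20 dBm
SNR = P_sig − N = −98.9 − (−98.20) = −0.70 dB → −0.7 dB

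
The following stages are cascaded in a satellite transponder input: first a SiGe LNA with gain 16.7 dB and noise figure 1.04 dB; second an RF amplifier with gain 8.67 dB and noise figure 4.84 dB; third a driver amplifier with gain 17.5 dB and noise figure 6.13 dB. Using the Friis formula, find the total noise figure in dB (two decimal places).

Convert to linear (a loss of L dB is a gain of −L dB): F_i = 10^(NF_i/10), G_i = 10^(G_i,dB/10)
  Stage 1: F_1 = 10^(1.04/10) = 1.271, G_1 = 10^(16.7/10) = 46.77
  Stage 2: F_2 = 10^(4.84/10) = 3.048, G_2 = 10^(8.67/10) = 7.362
  Stage 3: F_3 = 10^(6.13/10) = 4.102, G_3 = 10^(17.5/10) = 56.23
Friis cascade:
  F = 1.271 + (3.048 − 1)/46.77 + (4.102 − 1)/344.3 = 1.323
NF = 10 log₁₀(1.323) = 1.22 dB

1.22 dB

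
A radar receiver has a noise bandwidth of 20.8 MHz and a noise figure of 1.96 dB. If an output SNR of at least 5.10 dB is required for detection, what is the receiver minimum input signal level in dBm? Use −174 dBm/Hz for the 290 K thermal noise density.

−93.8 dBm

Sensitivity = −174 + 10 log₁₀(B) + NF + SNR_min
= −174 + 73.18 + 1.96 + 5.10
= −93.76 dBm → −93.8 dBm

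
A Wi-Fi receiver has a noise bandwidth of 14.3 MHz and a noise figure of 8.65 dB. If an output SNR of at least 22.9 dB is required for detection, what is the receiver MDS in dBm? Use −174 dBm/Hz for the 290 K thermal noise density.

Sensitivity = −174 + 10 log₁₀(B) + NF + SNR_min
= −174 + 71.55 + 8.65 + 22.9
= −70.90 dBm → −70.9 dBm

−70.9 dBm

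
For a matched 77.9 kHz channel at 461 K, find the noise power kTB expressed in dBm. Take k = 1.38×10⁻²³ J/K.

P_n = kTB = 1.38×10⁻²³ × 461 × 7.79×10⁴ = 4.96×10⁻¹⁶ W
In dBm: 10 log₁₀(4.96×10⁻¹⁶ / 10⁻³) = −123.0 dBm

−123.0 dBm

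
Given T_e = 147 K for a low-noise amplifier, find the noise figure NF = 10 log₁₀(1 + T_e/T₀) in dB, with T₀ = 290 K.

F = 1 + T_e/T₀ = 1 + 147/290 = 1.5069
NF = 10 log₁₀(1.5069) = 1.78 dB

1.78 dB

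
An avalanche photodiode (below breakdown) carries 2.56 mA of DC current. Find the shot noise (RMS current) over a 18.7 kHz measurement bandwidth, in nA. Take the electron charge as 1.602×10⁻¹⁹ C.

3.92 nA

I_n = √(2qI·B)
2qI·B = 2 × 1.602×10⁻¹⁹ × 2.56×10⁻³ × 1.87×10⁴ = 1.53×10⁻¹⁷ A²
I_n = √(1.53×10⁻¹⁷) = 3.92×10⁻⁹ A = 3.92 nA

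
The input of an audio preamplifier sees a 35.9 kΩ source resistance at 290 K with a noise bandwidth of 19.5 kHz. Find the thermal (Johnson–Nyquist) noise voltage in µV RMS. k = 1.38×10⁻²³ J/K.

V_n = √(4kTRB)
4kTRB = 4 × 1.38×10⁻²³ × 290 × 3.59×10⁴ × 1.95×10⁴ = 1.12×10⁻¹¹ V²
V_n = √(1.12×10⁻¹¹) = 3.35×10⁻⁶ V = 3.35 µV

3.35 µV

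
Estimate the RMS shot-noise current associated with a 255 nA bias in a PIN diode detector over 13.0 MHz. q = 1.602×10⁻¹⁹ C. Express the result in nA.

I_n = √(2qI·B)
2qI·B = 2 × 1.602×10⁻¹⁹ × 2.55×10⁻⁷ × 1.30×10⁷ = 1.06×10⁻¹⁸ A²
I_n = √(1.06×10⁻¹⁸) = 1.03×10⁻⁹ A = 1.03 nA

1.03 nA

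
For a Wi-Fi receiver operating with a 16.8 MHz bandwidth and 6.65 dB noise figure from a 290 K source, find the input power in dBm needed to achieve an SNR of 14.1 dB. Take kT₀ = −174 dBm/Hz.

Sensitivity = −174 + 10 log₁₀(B) + NF + SNR_min
= −174 + 72.25 + 6.65 + 14.1
= −81.00 dBm → −81.0 dBm

−81.0 dBm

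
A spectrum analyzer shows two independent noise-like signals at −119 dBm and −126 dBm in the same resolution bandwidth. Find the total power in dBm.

Convert to linear, add, convert back:
P₁ = 1.26×10⁻¹⁵ W, P₂ = 2.51×10⁻¹⁶ W
P_tot = 1.51×10⁻¹⁵ W → 10 log₁₀(P_tot / 10⁻³) = −118.2 dBm

−118.2 dBm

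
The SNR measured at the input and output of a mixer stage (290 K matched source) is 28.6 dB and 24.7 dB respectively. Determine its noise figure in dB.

3.9 dB

NF (dB) = SNR_in(dB) − SNR_out(dB) when the source is at T₀
NF = 28.6 − 24.7 = 3.9 dB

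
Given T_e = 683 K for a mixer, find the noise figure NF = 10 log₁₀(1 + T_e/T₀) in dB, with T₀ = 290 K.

5.26 dB

F = 1 + T_e/T₀ = 1 + 683/290 = 3.35517
NF = 10 log₁₀(3.35517) = 5.26 dB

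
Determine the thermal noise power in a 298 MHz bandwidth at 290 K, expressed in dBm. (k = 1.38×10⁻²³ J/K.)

−89.2 dBm

P_n = kTB = 1.38×10⁻²³ × 290 × 2.98×10⁸ = 1.19×10⁻¹² W
In dBm: 10 log₁₀(1.19×10⁻¹² / 10⁻³) = −89.2 dBm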